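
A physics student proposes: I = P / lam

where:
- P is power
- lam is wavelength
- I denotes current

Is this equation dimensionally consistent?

No

P (power) has dimensions [L^2 M T^-3].
lam (wavelength) has dimensions [L].
I (current) has dimensions [I].

Left side: [I]
Right side: [L M T^-3]

The two sides have different dimensions, so the equation is NOT dimensionally consistent.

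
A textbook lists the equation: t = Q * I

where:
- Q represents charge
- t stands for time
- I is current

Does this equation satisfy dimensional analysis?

No

Q (charge) has dimensions [I T].
t (time) has dimensions [T].
I (current) has dimensions [I].

Left side: [T]
Right side: [I^2 T]

The two sides have different dimensions, so the equation is NOT dimensionally consistent.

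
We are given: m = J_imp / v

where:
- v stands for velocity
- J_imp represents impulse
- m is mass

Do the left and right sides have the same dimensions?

Yes

v (velocity) has dimensions [L T^-1].
J_imp (impulse) has dimensions [L M T^-1].
m (mass) has dimensions [M].

Left side: [M]
Right side: [M]

Both sides have the same dimensions, so the equation is dimensionally consistent.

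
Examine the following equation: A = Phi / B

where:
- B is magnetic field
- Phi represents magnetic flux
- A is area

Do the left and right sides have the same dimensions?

Yes

B (magnetic field) has dimensions [I^-1 M T^-2].
Phi (magnetic flux) has dimensions [I^-1 L^2 M T^-2].
A (area) has dimensions [L^2].

Left side: [L^2]
Right side: [L^2]

Both sides have the same dimensions, so the equation is dimensionally consistent.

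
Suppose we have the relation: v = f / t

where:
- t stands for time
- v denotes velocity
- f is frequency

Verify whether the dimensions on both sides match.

No

t (time) has dimensions [T].
v (velocity) has dimensions [L T^-1].
f (frequency) has dimensions [T^-1].

Left side: [L T^-1]
Right side: [T^-2]

The two sides have different dimensions, so the equation is NOT dimensionally consistent.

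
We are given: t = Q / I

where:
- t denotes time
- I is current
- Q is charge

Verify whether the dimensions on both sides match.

Yes

t (time) has dimensions [T].
I (current) has dimensions [I].
Q (charge) has dimensions [I T].

Left side: [T]
Right side: [T]

Both sides have the same dimensions, so the equation is dimensionally consistent.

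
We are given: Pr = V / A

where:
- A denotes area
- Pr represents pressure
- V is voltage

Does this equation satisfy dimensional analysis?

No

A (area) has dimensions [L^2].
Pr (pressure) has dimensions [L^-1 M T^-2].
V (voltage) has dimensions [I^-1 L^2 M T^-3].

Left side: [L^-1 M T^-2]
Right side: [I^-1 M T^-3]

The two sides have different dimensions, so the equation is NOT dimensionally consistent.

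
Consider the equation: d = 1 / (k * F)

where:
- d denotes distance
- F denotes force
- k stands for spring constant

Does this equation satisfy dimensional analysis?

No

d (distance) has dimensions [L].
F (force) has dimensions [L M T^-2].
k (spring constant) has dimensions [M T^-2].

Left side: [L]
Right side: [L^-1 M^-2 T^4]

The two sides have different dimensions, so the equation is NOT dimensionally consistent.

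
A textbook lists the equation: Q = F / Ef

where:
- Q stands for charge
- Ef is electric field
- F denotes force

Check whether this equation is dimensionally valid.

Yes

Q (charge) has dimensions [I T].
Ef (electric field) has dimensions [I^-1 L M T^-3].
F (force) has dimensions [L M T^-2].

Left side: [I T]
Right side: [I T]

Both sides have the same dimensions, so the equation is dimensionally consistent.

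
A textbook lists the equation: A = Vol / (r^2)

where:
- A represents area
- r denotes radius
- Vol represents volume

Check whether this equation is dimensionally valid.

No

A (area) has dimensions [L^2].
r (radius) has dimensions [L].
Vol (volume) has dimensions [L^3].

Left side: [L^2]
Right side: [L]

The two sides have different dimensions, so the equation is NOT dimensionally consistent.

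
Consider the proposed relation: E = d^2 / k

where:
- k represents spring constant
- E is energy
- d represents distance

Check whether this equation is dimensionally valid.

No

k (spring constant) has dimensions [M T^-2].
E (energy) has dimensions [L^2 M T^-2].
d (distance) has dimensions [L].

Left side: [L^2 M T^-2]
Right side: [L^2 M^-1 T^2]

The two sides have different dimensions, so the equation is NOT dimensionally consistent.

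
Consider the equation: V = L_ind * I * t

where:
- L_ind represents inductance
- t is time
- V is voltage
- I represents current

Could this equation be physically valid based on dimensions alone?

No

L_ind (inductance) has dimensions [I^-2 L^2 M T^-2].
t (time) has dimensions [T].
V (voltage) has dimensions [I^-1 L^2 M T^-3].
I (current) has dimensions [I].

Left side: [I^-1 L^2 M T^-3]
Right side: [I^-1 L^2 M T^-1]

The two sides have different dimensions, so the equation is NOT dimensionally consistent.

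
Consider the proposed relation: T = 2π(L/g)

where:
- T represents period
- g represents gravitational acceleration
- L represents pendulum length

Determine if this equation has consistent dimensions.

No

T (period) has dimensions [T].
g (gravitational acceleration) has dimensions [L T^-2].
L (pendulum length) has dimensions [L].

Left side: [T]
Right side: [T^2]

The two sides have different dimensions, so the equation is NOT dimensionally consistent.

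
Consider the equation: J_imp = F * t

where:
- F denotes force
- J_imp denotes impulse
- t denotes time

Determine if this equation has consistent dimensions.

Yes

F (force) has dimensions [L M T^-2].
J_imp (impulse) has dimensions [L M T^-1].
t (time) has dimensions [T].

Left side: [L M T^-1]
Right side: [L M T^-1]

Both sides have the same dimensions, so the equation is dimensionally consistent.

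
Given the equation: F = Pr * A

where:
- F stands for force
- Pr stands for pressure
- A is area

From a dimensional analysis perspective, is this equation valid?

Yes

F (force) has dimensions [L M T^-2].
Pr (pressure) has dimensions [L^-1 M T^-2].
A (area) has dimensions [L^2].

Left side: [L M T^-2]
Right side: [L M T^-2]

Both sides have the same dimensions, so the equation is dimensionally consistent.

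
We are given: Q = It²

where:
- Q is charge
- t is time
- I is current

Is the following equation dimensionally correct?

No

Q (charge) has dimensions [I T].
t (time) has dimensions [T].
I (current) has dimensions [I].

Left side: [I T]
Right side: [I T^2]

The two sides have different dimensions, so the equation is NOT dimensionally consistent.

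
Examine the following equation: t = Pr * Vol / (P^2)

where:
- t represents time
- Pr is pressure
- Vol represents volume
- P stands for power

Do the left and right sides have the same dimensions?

No

t (time) has dimensions [T].
Pr (pressure) has dimensions [L^-1 M T^-2].
Vol (volume) has dimensions [L^3].
P (power) has dimensions [L^2 M T^-3].

Left side: [T]
Right side: [L^-2 M^-1 T^4]

The two sides have different dimensions, so the equation is NOT dimensionally consistent.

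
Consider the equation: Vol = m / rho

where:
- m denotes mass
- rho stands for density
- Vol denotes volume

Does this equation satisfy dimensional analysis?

Yes

m (mass) has dimensions [M].
rho (density) has dimensions [L^-3 M].
Vol (volume) has dimensions [L^3].

Left side: [L^3]
Right side: [L^3]

Both sides have the same dimensions, so the equation is dimensionally consistent.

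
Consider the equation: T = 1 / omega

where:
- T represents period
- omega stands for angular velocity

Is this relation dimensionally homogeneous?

Yes

T (period) has dimensions [T].
omega (angular velocity) has dimensions [T^-1].

Left side: [T]
Right side: [T]

Both sides have the same dimensions, so the equation is dimensionally consistent.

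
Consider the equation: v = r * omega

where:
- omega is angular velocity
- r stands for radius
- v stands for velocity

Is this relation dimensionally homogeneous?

Yes

omega (angular velocity) has dimensions [T^-1].
r (radius) has dimensions [L].
v (velocity) has dimensions [L T^-1].

Left side: [L T^-1]
Right side: [L T^-1]

Both sides have the same dimensions, so the equation is dimensionally consistent.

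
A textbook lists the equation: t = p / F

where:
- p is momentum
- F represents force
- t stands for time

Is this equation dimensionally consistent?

Yes

p (momentum) has dimensions [L M T^-1].
F (force) has dimensions [L M T^-2].
t (time) has dimensions [T].

Left side: [T]
Right side: [T]

Both sides have the same dimensions, so the equation is dimensionally consistent.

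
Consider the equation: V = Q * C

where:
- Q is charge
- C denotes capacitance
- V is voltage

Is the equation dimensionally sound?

No

Q (charge) has dimensions [I T].
C (capacitance) has dimensions [I^2 L^-2 M^-1 T^4].
V (voltage) has dimensions [I^-1 L^2 M T^-3].

Left side: [I^-1 L^2 M T^-3]
Right side: [I^3 L^-2 M^-1 T^5]

The two sides have different dimensions, so the equation is NOT dimensionally consistent.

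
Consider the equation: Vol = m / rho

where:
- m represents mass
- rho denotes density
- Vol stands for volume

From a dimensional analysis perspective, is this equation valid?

Yes

m (mass) has dimensions [M].
rho (density) has dimensions [L^-3 M].
Vol (volume) has dimensions [L^3].

Left side: [L^3]
Right side: [L^3]

Both sides have the same dimensions, so the equation is dimensionally consistent.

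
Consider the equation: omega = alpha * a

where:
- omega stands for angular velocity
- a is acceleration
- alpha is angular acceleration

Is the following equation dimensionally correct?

No

omega (angular velocity) has dimensions [T^-1].
a (acceleration) has dimensions [L T^-2].
alpha (angular acceleration) has dimensions [T^-2].

Left side: [T^-1]
Right side: [L T^-4]

The two sides have different dimensions, so the equation is NOT dimensionally consistent.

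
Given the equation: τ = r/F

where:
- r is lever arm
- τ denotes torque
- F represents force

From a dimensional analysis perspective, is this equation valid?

No

r (lever arm) has dimensions [L].
τ (torque) has dimensions [L^2 M T^-2].
F (force) has dimensions [L M T^-2].

Left side: [L^2 M T^-2]
Right side: [M^-1 T^2]

The two sides have different dimensions, so the equation is NOT dimensionally consistent.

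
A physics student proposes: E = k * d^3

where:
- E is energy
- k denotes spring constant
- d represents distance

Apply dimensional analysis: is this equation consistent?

No

E (energy) has dimensions [L^2 M T^-2].
k (spring constant) has dimensions [M T^-2].
d (distance) has dimensions [L].

Left side: [L^2 M T^-2]
Right side: [L^3 M T^-2]

The two sides have different dimensions, so the equation is NOT dimensionally consistent.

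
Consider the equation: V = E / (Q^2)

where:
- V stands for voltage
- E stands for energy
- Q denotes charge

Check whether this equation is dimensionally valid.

No

V (voltage) has dimensions [I^-1 L^2 M T^-3].
E (energy) has dimensions [L^2 M T^-2].
Q (charge) has dimensions [I T].

Left side: [I^-1 L^2 M T^-3]
Right side: [I^-2 L^2 M T^-4]

The two sides have different dimensions, so the equation is NOT dimensionally consistent.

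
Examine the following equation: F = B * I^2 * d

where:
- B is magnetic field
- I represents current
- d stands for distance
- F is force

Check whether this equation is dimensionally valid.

No

B (magnetic field) has dimensions [I^-1 M T^-2].
I (current) has dimensions [I].
d (distance) has dimensions [L].
F (force) has dimensions [L M T^-2].

Left side: [L M T^-2]
Right side: [I L M T^-2]

The two sides have different dimensions, so the equation is NOT dimensionally consistent.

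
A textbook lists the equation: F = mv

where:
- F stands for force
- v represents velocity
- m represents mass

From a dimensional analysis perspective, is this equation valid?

No

F (force) has dimensions [L M T^-2].
v (velocity) has dimensions [L T^-1].
m (mass) has dimensions [M].

Left side: [L M T^-2]
Right side: [L M T^-1]

The two sides have different dimensions, so the equation is NOT dimensionally consistent.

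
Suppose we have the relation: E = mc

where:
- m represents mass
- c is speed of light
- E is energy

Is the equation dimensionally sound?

No

m (mass) has dimensions [M].
c (speed of light) has dimensions [L T^-1].
E (energy) has dimensions [L^2 M T^-2].

Left side: [L^2 M T^-2]
Right side: [L M T^-1]

The two sides have different dimensions, so the equation is NOT dimensionally consistent.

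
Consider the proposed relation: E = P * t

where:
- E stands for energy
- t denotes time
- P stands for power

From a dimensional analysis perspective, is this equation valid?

Yes

E (energy) has dimensions [L^2 M T^-2].
t (time) has dimensions [T].
P (power) has dimensions [L^2 M T^-3].

Left side: [L^2 M T^-2]
Right side: [L^2 M T^-2]

Both sides have the same dimensions, so the equation is dimensionally consistent.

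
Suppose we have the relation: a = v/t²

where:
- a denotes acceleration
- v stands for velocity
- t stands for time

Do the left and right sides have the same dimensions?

No

a (acceleration) has dimensions [L T^-2].
v (velocity) has dimensions [L T^-1].
t (time) has dimensions [T].

Left side: [L T^-2]
Right side: [L T^-3]

The two sides have different dimensions, so the equation is NOT dimensionally consistent.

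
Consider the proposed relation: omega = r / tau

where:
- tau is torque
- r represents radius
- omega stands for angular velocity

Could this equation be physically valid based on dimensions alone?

No

tau (torque) has dimensions [L^2 M T^-2].
r (radius) has dimensions [L].
omega (angular velocity) has dimensions [T^-1].

Left side: [T^-1]
Right side: [L^-1 M^-1 T^2]

The two sides have different dimensions, so the equation is NOT dimensionally consistent.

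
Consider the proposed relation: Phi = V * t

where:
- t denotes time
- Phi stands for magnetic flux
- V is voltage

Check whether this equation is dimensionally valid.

Yes

t (time) has dimensions [T].
Phi (magnetic flux) has dimensions [I^-1 L^2 M T^-2].
V (voltage) has dimensions [I^-1 L^2 M T^-3].

Left side: [I^-1 L^2 M T^-2]
Right side: [I^-1 L^2 M T^-2]

Both sides have the same dimensions, so the equation is dimensionally consistent.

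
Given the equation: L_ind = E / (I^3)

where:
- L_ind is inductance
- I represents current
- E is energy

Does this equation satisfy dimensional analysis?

No

L_ind (inductance) has dimensions [I^-2 L^2 M T^-2].
I (current) has dimensions [I].
E (energy) has dimensions [L^2 M T^-2].

Left side: [I^-2 L^2 M T^-2]
Right side: [I^-3 L^2 M T^-2]

The two sides have different dimensions, so the equation is NOT dimensionally consistent.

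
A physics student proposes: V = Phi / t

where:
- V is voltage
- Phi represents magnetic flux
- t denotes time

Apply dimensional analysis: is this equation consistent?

Yes

V (voltage) has dimensions [I^-1 L^2 M T^-3].
Phi (magnetic flux) has dimensions [I^-1 L^2 M T^-2].
t (time) has dimensions [T].

Left side: [I^-1 L^2 M T^-3]
Right side: [I^-1 L^2 M T^-3]

Both sides have the same dimensions, so the equation is dimensionally consistent.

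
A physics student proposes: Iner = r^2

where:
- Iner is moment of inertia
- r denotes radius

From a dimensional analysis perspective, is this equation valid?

No

Iner (moment of inertia) has dimensions [L^2 M].
r (radius) has dimensions [L].

Left side: [L^2 M]
Right side: [L^2]

The two sides have different dimensions, so the equation is NOT dimensionally consistent.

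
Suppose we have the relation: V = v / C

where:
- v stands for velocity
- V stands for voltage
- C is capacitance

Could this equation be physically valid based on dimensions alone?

No

v (velocity) has dimensions [L T^-1].
V (voltage) has dimensions [I^-1 L^2 M T^-3].
C (capacitance) has dimensions [I^2 L^-2 M^-1 T^4].

Left side: [I^-1 L^2 M T^-3]
Right side: [I^-2 L^3 M T^-5]

The two sides have different dimensions, so the equation is NOT dimensionally consistent.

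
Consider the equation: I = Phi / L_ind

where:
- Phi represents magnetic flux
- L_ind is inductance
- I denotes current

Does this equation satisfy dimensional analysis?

Yes

Phi (magnetic flux) has dimensions [I^-1 L^2 M T^-2].
L_ind (inductance) has dimensions [I^-2 L^2 M T^-2].
I (current) has dimensions [I].

Left side: [I]
Right side: [I]

Both sides have the same dimensions, so the equation is dimensionally consistent.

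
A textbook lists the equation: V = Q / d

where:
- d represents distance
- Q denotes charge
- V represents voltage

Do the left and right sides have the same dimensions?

No

d (distance) has dimensions [L].
Q (charge) has dimensions [I T].
V (voltage) has dimensions [I^-1 L^2 M T^-3].

Left side: [I^-1 L^2 M T^-3]
Right side: [I L^-1 T]

The two sides have different dimensions, so the equation is NOT dimensionally consistent.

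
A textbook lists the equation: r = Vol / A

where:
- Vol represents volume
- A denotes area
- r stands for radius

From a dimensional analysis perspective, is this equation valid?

Yes

Vol (volume) has dimensions [L^3].
A (area) has dimensions [L^2].
r (radius) has dimensions [L].

Left side: [L]
Right side: [L]

Both sides have the same dimensions, so the equation is dimensionally consistent.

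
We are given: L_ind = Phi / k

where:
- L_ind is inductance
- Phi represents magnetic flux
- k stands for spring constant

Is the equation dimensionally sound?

No

L_ind (inductance) has dimensions [I^-2 L^2 M T^-2].
Phi (magnetic flux) has dimensions [I^-1 L^2 M T^-2].
k (spring constant) has dimensions [M T^-2].

Left side: [I^-2 L^2 M T^-2]
Right side: [I^-1 L^2]

The two sides have different dimensions, so the equation is NOT dimensionally consistent.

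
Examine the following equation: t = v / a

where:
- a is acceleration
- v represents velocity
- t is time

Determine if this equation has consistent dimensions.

Yes

a (acceleration) has dimensions [L T^-2].
v (velocity) has dimensions [L T^-1].
t (time) has dimensions [T].

Left side: [T]
Right side: [T]

Both sides have the same dimensions, so the equation is dimensionally consistent.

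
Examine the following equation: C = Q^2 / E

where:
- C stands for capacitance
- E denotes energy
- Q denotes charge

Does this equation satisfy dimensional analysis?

Yes

C (capacitance) has dimensions [I^2 L^-2 M^-1 T^4].
E (energy) has dimensions [L^2 M T^-2].
Q (charge) has dimensions [I T].

Left side: [I^2 L^-2 M^-1 T^4]
Right side: [I^2 L^-2 M^-1 T^4]

Both sides have the same dimensions, so the equation is dimensionally consistent.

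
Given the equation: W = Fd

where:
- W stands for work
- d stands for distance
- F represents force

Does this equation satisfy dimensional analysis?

Yes

W (work) has dimensions [L^2 M T^-2].
d (distance) has dimensions [L].
F (force) has dimensions [L M T^-2].

Left side: [L^2 M T^-2]
Right side: [L^2 M T^-2]

Both sides have the same dimensions, so the equation is dimensionally consistent.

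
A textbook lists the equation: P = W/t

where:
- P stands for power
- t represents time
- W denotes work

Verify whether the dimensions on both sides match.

Yes

P (power) has dimensions [L^2 M T^-3].
t (time) has dimensions [T].
W (work) has dimensions [L^2 M T^-2].

Left side: [L^2 M T^-3]
Right side: [L^2 M T^-3]

Both sides have the same dimensions, so the equation is dimensionally consistent.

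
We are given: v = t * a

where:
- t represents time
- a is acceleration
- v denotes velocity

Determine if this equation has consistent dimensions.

Yes

t (time) has dimensions [T].
a (acceleration) has dimensions [L T^-2].
v (velocity) has dimensions [L T^-1].

Left side: [L T^-1]
Right side: [L T^-1]

Both sides have the same dimensions, so the equation is dimensionally consistent.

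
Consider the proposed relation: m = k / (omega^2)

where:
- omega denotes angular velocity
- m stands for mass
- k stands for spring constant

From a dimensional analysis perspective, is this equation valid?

Yes

omega (angular velocity) has dimensions [T^-1].
m (mass) has dimensions [M].
k (spring constant) has dimensions [M T^-2].

Left side: [M]
Right side: [M]

Both sides have the same dimensions, so the equation is dimensionally consistent.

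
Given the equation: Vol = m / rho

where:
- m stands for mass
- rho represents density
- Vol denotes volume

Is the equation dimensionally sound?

Yes

m (mass) has dimensions [M].
rho (density) has dimensions [L^-3 M].
Vol (volume) has dimensions [L^3].

Left side: [L^3]
Right side: [L^3]

Both sides have the same dimensions, so the equation is dimensionally consistent.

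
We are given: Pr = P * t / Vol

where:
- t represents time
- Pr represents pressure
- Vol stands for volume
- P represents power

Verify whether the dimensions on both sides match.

Yes

t (time) has dimensions [T].
Pr (pressure) has dimensions [L^-1 M T^-2].
Vol (volume) has dimensions [L^3].
P (power) has dimensions [L^2 M T^-3].

Left side: [L^-1 M T^-2]
Right side: [L^-1 M T^-2]

Both sides have the same dimensions, so the equation is dimensionally consistent.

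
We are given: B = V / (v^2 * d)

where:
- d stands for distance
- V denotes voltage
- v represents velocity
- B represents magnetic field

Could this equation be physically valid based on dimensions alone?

No

d (distance) has dimensions [L].
V (voltage) has dimensions [I^-1 L^2 M T^-3].
v (velocity) has dimensions [L T^-1].
B (magnetic field) has dimensions [I^-1 M T^-2].

Left side: [I^-1 M T^-2]
Right side: [I^-1 L^-1 M T^-1]

The two sides have different dimensions, so the equation is NOT dimensionally consistent.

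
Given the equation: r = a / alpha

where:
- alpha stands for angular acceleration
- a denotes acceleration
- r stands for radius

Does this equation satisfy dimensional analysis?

Yes

alpha (angular acceleration) has dimensions [T^-2].
a (acceleration) has dimensions [L T^-2].
r (radius) has dimensions [L].

Left side: [L]
Right side: [L]

Both sides have the same dimensions, so the equation is dimensionally consistent.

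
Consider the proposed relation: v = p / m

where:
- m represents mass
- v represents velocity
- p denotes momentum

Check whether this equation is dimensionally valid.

Yes

m (mass) has dimensions [M].
v (velocity) has dimensions [L T^-1].
p (momentum) has dimensions [L M T^-1].

Left side: [L T^-1]
Right side: [L T^-1]

Both sides have the same dimensions, so the equation is dimensionally consistent.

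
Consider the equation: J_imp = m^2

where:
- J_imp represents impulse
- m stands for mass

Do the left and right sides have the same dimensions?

No

J_imp (impulse) has dimensions [L M T^-1].
m (mass) has dimensions [M].

Left side: [L M T^-1]
Right side: [M^2]

The two sides have different dimensions, so the equation is NOT dimensionally consistent.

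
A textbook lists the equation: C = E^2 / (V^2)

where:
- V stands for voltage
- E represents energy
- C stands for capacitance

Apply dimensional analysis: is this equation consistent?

No

V (voltage) has dimensions [I^-1 L^2 M T^-3].
E (energy) has dimensions [L^2 M T^-2].
C (capacitance) has dimensions [I^2 L^-2 M^-1 T^4].

Left side: [I^2 L^-2 M^-1 T^4]
Right side: [I^2 T^2]

The two sides have different dimensions, so the equation is NOT dimensionally consistent.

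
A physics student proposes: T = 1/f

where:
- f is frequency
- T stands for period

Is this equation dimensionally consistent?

Yes

f (frequency) has dimensions [T^-1].
T (period) has dimensions [T].

Left side: [T]
Right side: [T]

Both sides have the same dimensions, so the equation is dimensionally consistent.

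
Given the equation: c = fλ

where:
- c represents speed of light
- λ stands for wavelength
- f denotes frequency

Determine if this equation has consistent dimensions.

Yes

c (speed of light) has dimensions [L T^-1].
λ (wavelength) has dimensions [L].
f (frequency) has dimensions [T^-1].

Left side: [L T^-1]
Right side: [L T^-1]

Both sides have the same dimensions, so the equation is dimensionally consistent.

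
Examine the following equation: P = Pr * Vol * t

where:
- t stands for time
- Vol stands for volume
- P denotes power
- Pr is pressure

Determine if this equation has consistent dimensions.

No

t (time) has dimensions [T].
Vol (volume) has dimensions [L^3].
P (power) has dimensions [L^2 M T^-3].
Pr (pressure) has dimensions [L^-1 M T^-2].

Left side: [L^2 M T^-3]
Right side: [L^2 M T^-1]

The two sides have different dimensions, so the equation is NOT dimensionally consistent.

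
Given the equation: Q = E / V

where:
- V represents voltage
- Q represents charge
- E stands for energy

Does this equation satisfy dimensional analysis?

Yes

V (voltage) has dimensions [I^-1 L^2 M T^-3].
Q (charge) has dimensions [I T].
E (energy) has dimensions [L^2 M T^-2].

Left side: [I T]
Right side: [I T]

Both sides have the same dimensions, so the equation is dimensionally consistent.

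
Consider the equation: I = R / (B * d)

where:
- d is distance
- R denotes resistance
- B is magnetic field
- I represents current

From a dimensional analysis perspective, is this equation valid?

No

d (distance) has dimensions [L].
R (resistance) has dimensions [I^-2 L^2 M T^-3].
B (magnetic field) has dimensions [I^-1 M T^-2].
I (current) has dimensions [I].

Left side: [I]
Right side: [I^-1 L T^-1]

The two sides have different dimensions, so the equation is NOT dimensionally consistent.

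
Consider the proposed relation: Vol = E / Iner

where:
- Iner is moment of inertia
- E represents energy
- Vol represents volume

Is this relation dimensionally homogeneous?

No

Iner (moment of inertia) has dimensions [L^2 M].
E (energy) has dimensions [L^2 M T^-2].
Vol (volume) has dimensions [L^3].

Left side: [L^3]
Right side: [T^-2]

The two sides have different dimensions, so the equation is NOT dimensionally consistent.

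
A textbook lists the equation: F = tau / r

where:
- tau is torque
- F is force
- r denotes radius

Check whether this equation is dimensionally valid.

Yes

tau (torque) has dimensions [L^2 M T^-2].
F (force) has dimensions [L M T^-2].
r (radius) has dimensions [L].

Left side: [L M T^-2]
Right side: [L M T^-2]

Both sides have the same dimensions, so the equation is dimensionally consistent.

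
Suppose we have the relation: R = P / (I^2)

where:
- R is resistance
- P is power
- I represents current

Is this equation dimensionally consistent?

Yes

R (resistance) has dimensions [I^-2 L^2 M T^-3].
P (power) has dimensions [L^2 M T^-3].
I (current) has dimensions [I].

Left side: [I^-2 L^2 M T^-3]
Right side: [I^-2 L^2 M T^-3]

Both sides have the same dimensions, so the equation is dimensionally consistent.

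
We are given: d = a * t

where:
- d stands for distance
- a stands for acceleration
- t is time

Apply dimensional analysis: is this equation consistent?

No

d (distance) has dimensions [L].
a (acceleration) has dimensions [L T^-2].
t (time) has dimensions [T].

Left side: [L]
Right side: [L T^-1]

The two sides have different dimensions, so the equation is NOT dimensionally consistent.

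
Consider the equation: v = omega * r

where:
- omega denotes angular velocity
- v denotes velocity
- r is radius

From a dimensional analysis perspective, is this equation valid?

Yes

omega (angular velocity) has dimensions [T^-1].
v (velocity) has dimensions [L T^-1].
r (radius) has dimensions [L].

Left side: [L T^-1]
Right side: [L T^-1]

Both sides have the same dimensions, so the equation is dimensionally consistent.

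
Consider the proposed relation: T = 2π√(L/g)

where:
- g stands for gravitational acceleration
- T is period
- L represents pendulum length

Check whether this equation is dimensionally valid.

Yes

g (gravitational acceleration) has dimensions [L T^-2].
T (period) has dimensions [T].
L (pendulum length) has dimensions [L].

Left side: [T]
Right side: [T]

Both sides have the same dimensions, so the equation is dimensionally consistent.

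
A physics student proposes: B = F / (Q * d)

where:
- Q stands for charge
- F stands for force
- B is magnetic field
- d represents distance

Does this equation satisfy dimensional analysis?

No

Q (charge) has dimensions [I T].
F (force) has dimensions [L M T^-2].
B (magnetic field) has dimensions [I^-1 M T^-2].
d (distance) has dimensions [L].

Left side: [I^-1 M T^-2]
Right side: [I^-1 M T^-3]

The two sides have different dimensions, so the equation is NOT dimensionally consistent.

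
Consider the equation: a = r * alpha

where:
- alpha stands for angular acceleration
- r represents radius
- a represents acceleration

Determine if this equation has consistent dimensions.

Yes

alpha (angular acceleration) has dimensions [T^-2].
r (radius) has dimensions [L].
a (acceleration) has dimensions [L T^-2].

Left side: [L T^-2]
Right side: [L T^-2]

Both sides have the same dimensions, so the equation is dimensionally consistent.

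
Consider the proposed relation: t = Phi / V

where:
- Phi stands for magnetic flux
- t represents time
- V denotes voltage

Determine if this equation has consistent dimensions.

Yes

Phi (magnetic flux) has dimensions [I^-1 L^2 M T^-2].
t (time) has dimensions [T].
V (voltage) has dimensions [I^-1 L^2 M T^-3].

Left side: [T]
Right side: [T]

Both sides have the same dimensions, so the equation is dimensionally consistent.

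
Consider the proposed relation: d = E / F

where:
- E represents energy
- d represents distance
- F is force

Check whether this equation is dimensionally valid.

Yes

E (energy) has dimensions [L^2 M T^-2].
d (distance) has dimensions [L].
F (force) has dimensions [L M T^-2].

Left side: [L]
Right side: [L]

Both sides have the same dimensions, so the equation is dimensionally consistent.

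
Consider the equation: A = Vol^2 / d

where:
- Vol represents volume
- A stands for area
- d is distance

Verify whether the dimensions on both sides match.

No

Vol (volume) has dimensions [L^3].
A (area) has dimensions [L^2].
d (distance) has dimensions [L].

Left side: [L^2]
Right side: [L^5]

The two sides have different dimensions, so the equation is NOT dimensionally consistent.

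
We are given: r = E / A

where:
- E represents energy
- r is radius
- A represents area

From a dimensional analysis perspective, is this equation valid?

No

E (energy) has dimensions [L^2 M T^-2].
r (radius) has dimensions [L].
A (area) has dimensions [L^2].

Left side: [L]
Right side: [M T^-2]

The two sides have different dimensions, so the equation is NOT dimensionally consistent.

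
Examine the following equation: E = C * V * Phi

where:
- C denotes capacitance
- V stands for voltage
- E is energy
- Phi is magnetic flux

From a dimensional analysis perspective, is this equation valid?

No

C (capacitance) has dimensions [I^2 L^-2 M^-1 T^4].
V (voltage) has dimensions [I^-1 L^2 M T^-3].
E (energy) has dimensions [L^2 M T^-2].
Phi (magnetic flux) has dimensions [I^-1 L^2 M T^-2].

Left side: [L^2 M T^-2]
Right side: [L^2 M T^-1]

The two sides have different dimensions, so the equation is NOT dimensionally consistent.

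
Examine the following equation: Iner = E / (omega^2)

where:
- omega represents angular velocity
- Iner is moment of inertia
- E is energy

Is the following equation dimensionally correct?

Yes

omega (angular velocity) has dimensions [T^-1].
Iner (moment of inertia) has dimensions [L^2 M].
E (energy) has dimensions [L^2 M T^-2].

Left side: [L^2 M]
Right side: [L^2 M]

Both sides have the same dimensions, so the equation is dimensionally consistent.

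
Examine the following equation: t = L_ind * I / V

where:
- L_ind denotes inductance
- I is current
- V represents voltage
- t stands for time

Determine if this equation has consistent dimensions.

Yes

L_ind (inductance) has dimensions [I^-2 L^2 M T^-2].
I (current) has dimensions [I].
V (voltage) has dimensions [I^-1 L^2 M T^-3].
t (time) has dimensions [T].

Left side: [T]
Right side: [T]

Both sides have the same dimensions, so the equation is dimensionally consistent.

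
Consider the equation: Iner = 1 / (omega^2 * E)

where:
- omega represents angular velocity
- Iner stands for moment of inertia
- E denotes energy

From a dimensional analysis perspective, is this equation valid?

No

omega (angular velocity) has dimensions [T^-1].
Iner (moment of inertia) has dimensions [L^2 M].
E (energy) has dimensions [L^2 M T^-2].

Left side: [L^2 M]
Right side: [L^-2 M^-1 T^4]

The two sides have different dimensions, so the equation is NOT dimensionally consistent.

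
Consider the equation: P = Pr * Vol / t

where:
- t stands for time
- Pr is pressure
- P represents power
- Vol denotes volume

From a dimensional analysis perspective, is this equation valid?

Yes

t (time) has dimensions [T].
Pr (pressure) has dimensions [L^-1 M T^-2].
P (power) has dimensions [L^2 M T^-3].
Vol (volume) has dimensions [L^3].

Left side: [L^2 M T^-3]
Right side: [L^2 M T^-3]

Both sides have the same dimensions, so the equation is dimensionally consistent.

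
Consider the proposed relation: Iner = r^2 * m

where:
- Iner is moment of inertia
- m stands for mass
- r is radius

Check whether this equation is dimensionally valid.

Yes

Iner (moment of inertia) has dimensions [L^2 M].
m (mass) has dimensions [M].
r (radius) has dimensions [L].

Left side: [L^2 M]
Right side: [L^2 M]

Both sides have the same dimensions, so the equation is dimensionally consistent.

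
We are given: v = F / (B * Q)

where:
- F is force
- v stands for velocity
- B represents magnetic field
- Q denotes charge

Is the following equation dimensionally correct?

Yes

F (force) has dimensions [L M T^-2].
v (velocity) has dimensions [L T^-1].
B (magnetic field) has dimensions [I^-1 M T^-2].
Q (charge) has dimensions [I T].

Left side: [L T^-1]
Right side: [L T^-1]

Both sides have the same dimensions, so the equation is dimensionally consistent.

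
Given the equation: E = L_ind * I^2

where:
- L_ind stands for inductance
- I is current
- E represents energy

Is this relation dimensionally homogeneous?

Yes

L_ind (inductance) has dimensions [I^-2 L^2 M T^-2].
I (current) has dimensions [I].
E (energy) has dimensions [L^2 M T^-2].

Left side: [L^2 M T^-2]
Right side: [L^2 M T^-2]

Both sides have the same dimensions, so the equation is dimensionally consistent.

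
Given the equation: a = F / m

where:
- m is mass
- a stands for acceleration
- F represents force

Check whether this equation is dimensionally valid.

Yes

m (mass) has dimensions [M].
a (acceleration) has dimensions [L T^-2].
F (force) has dimensions [L M T^-2].

Left side: [L T^-2]
Right side: [L T^-2]

Both sides have the same dimensions, so the equation is dimensionally consistent.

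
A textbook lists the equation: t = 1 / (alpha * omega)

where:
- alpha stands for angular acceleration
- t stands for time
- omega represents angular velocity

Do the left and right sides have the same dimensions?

No

alpha (angular acceleration) has dimensions [T^-2].
t (time) has dimensions [T].
omega (angular velocity) has dimensions [T^-1].

Left side: [T]
Right side: [T^3]

The two sides have different dimensions, so the equation is NOT dimensionally consistent.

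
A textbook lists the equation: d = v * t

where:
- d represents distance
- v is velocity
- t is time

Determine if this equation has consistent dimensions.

Yes

d (distance) has dimensions [L].
v (velocity) has dimensions [L T^-1].
t (time) has dimensions [T].

Left side: [L]
Right side: [L]

Both sides have the same dimensions, so the equation is dimensionally consistent.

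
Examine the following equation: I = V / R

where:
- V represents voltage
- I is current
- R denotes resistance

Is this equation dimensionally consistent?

Yes

V (voltage) has dimensions [I^-1 L^2 M T^-3].
I (current) has dimensions [I].
R (resistance) has dimensions [I^-2 L^2 M T^-3].

Left side: [I]
Right side: [I]

Both sides have the same dimensions, so the equation is dimensionally consistent.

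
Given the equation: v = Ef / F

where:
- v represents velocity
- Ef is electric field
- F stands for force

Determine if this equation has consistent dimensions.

No

v (velocity) has dimensions [L T^-1].
Ef (electric field) has dimensions [I^-1 L M T^-3].
F (force) has dimensions [L M T^-2].

Left side: [L T^-1]
Right side: [I^-1 T^-1]

The two sides have different dimensions, so the equation is NOT dimensionally consistent.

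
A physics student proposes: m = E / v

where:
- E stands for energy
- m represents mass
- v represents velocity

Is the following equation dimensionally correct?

No

E (energy) has dimensions [L^2 M T^-2].
m (mass) has dimensions [M].
v (velocity) has dimensions [L T^-1].

Left side: [M]
Right side: [L M T^-1]

The two sides have different dimensions, so the equation is NOT dimensionally consistent.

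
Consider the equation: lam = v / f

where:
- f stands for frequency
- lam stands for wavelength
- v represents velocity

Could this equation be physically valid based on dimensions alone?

Yes

f (frequency) has dimensions [T^-1].
lam (wavelength) has dimensions [L].
v (velocity) has dimensions [L T^-1].

Left side: [L]
Right side: [L]

Both sides have the same dimensions, so the equation is dimensionally consistent.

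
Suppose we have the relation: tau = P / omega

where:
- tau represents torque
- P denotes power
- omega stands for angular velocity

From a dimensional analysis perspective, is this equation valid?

Yes

tau (torque) has dimensions [L^2 M T^-2].
P (power) has dimensions [L^2 M T^-3].
omega (angular velocity) has dimensions [T^-1].

Left side: [L^2 M T^-2]
Right side: [L^2 M T^-2]

Both sides have the same dimensions, so the equation is dimensionally consistent.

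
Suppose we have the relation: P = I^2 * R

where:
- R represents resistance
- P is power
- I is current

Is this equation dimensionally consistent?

Yes

R (resistance) has dimensions [I^-2 L^2 M T^-3].
P (power) has dimensions [L^2 M T^-3].
I (current) has dimensions [I].

Left side: [L^2 M T^-3]
Right side: [L^2 M T^-3]

Both sides have the same dimensions, so the equation is dimensionally consistent.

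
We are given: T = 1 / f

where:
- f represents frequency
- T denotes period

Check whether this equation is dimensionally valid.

Yes

f (frequency) has dimensions [T^-1].
T (period) has dimensions [T].

Left side: [T]
Right side: [T]

Both sides have the same dimensions, so the equation is dimensionally consistent.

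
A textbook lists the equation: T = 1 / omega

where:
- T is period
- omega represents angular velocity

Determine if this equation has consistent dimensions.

Yes

T (period) has dimensions [T].
omega (angular velocity) has dimensions [T^-1].

Left side: [T]
Right side: [T]

Both sides have the same dimensions, so the equation is dimensionally consistent.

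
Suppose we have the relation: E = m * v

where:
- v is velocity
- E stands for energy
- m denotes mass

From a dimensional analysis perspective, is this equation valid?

No

v (velocity) has dimensions [L T^-1].
E (energy) has dimensions [L^2 M T^-2].
m (mass) has dimensions [M].

Left side: [L^2 M T^-2]
Right side: [L M T^-1]

The two sides have different dimensions, so the equation is NOT dimensionally consistent.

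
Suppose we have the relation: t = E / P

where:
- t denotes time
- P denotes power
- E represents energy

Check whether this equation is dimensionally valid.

Yes

t (time) has dimensions [T].
P (power) has dimensions [L^2 M T^-3].
E (energy) has dimensions [L^2 M T^-2].

Left side: [T]
Right side: [T]

Both sides have the same dimensions, so the equation is dimensionally consistent.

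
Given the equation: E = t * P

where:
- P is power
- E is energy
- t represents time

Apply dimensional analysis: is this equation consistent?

Yes

P (power) has dimensions [L^2 M T^-3].
E (energy) has dimensions [L^2 M T^-2].
t (time) has dimensions [T].

Left side: [L^2 M T^-2]
Right side: [L^2 M T^-2]

Both sides have the same dimensions, so the equation is dimensionally consistent.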